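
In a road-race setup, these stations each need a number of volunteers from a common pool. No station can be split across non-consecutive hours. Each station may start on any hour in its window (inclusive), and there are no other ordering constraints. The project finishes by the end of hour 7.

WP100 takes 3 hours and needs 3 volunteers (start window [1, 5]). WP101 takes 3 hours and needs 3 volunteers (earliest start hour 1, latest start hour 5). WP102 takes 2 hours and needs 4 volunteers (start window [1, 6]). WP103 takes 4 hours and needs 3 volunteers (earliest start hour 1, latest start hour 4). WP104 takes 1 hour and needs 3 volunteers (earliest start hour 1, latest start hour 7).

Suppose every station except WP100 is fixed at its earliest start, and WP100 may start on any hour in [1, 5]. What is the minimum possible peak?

WP100@1: h1:16  h2:13  h3:9  h4:3  h5:0  h6:0  h7:0 → peak 16
WP100@2: h1:13  h2:13  h3:9  h4:6  h5:0  h6:0  h7:0 → peak 13
WP100@3: h1:13  h2:10  h3:9  h4:6  h5:3  h6:0  h7:0 → peak 13
WP100@4: h1:13  h2:10  h3:6  h4:6  h5:3  h6:3  h7:0 → peak 13
WP100@5: h1:13  h2:10  h3:6  h4:3  h5:3  h6:3  h7:3 → peak 13
Best is WP100@2, peak 13.

13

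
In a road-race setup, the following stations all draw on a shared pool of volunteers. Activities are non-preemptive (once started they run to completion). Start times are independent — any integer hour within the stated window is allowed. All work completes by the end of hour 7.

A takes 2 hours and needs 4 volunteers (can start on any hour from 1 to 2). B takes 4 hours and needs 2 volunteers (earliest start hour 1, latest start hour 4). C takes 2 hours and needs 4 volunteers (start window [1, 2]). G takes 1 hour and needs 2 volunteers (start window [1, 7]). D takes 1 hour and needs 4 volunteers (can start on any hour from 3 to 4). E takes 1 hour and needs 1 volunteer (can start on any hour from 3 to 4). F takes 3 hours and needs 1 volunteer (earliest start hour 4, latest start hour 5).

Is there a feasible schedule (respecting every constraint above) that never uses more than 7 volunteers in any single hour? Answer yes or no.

no

The minimum achievable peak is 8; 7 < 8, so no feasible schedule stays within the cap.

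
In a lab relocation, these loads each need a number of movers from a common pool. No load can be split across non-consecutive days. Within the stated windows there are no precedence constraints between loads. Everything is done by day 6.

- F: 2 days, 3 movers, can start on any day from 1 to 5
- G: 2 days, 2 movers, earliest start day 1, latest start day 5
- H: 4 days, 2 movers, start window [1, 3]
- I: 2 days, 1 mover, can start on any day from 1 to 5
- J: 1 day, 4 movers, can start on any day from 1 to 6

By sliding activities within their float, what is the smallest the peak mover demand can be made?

Early-start (F@1, G@1, H@1, I@1, J@1) gives peak 12: d1:12  d2:8  d3:2  d4:2  d5:0  d6:0.
Shift G→3, I→3, J→5.
Schedule F@1, G@3, H@1, I@3, J@5: d1:5  d2:5  d3:5  d4:5  d5:4  d6:0 — peak 5.

5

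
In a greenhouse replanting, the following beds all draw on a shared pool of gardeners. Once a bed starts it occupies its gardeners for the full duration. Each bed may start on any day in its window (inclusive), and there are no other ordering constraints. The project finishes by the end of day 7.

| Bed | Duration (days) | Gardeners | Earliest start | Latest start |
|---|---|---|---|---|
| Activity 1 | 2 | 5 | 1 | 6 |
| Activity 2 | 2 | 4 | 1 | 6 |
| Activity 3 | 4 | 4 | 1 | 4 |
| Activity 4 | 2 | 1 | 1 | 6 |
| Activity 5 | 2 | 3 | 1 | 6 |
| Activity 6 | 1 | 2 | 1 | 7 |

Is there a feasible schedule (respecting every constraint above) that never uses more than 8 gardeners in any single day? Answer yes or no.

yes

Schedule Activity 1@1, Activity 2@3, Activity 3@3, Activity 4@1, Activity 5@5, Activity 6@1: d1:8  d2:6  d3:8  d4:8  d5:7  d6:7  d7:0 — peak 8 ≤ 8.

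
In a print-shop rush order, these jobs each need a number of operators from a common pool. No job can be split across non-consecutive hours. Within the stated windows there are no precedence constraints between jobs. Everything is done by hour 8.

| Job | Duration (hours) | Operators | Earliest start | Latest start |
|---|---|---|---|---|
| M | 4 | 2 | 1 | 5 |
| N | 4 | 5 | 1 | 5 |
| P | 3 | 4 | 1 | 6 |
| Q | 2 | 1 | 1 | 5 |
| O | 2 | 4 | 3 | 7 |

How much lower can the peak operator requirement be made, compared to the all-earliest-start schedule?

7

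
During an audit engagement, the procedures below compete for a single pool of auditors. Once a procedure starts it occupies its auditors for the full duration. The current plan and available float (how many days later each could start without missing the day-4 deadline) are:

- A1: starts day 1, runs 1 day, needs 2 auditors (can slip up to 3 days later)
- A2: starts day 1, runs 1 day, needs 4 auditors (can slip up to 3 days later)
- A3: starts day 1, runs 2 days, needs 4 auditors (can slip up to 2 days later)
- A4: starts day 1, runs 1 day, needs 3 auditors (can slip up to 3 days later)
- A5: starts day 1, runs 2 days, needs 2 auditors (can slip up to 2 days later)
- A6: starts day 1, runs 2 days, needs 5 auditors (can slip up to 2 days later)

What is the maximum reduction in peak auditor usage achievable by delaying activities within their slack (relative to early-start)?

12

Early-start peak: d1:20  d2:11  d3:0  d4:0 ⇒ 20.
Leveled (A1@2, A2@1, A3@1, A4@4, A5@2, A6@3): d1:8  d2:8  d3:7  d4:8 ⇒ 8.
Reduction 20 − 8 = 12.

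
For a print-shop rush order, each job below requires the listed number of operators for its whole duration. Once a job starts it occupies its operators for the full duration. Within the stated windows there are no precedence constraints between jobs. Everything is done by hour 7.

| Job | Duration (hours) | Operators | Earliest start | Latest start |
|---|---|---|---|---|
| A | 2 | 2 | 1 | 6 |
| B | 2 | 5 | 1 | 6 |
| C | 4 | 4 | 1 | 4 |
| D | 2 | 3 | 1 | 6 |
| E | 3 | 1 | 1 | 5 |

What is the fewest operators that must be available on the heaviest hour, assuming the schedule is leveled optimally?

Early-start (A@1, B@1, C@1, D@1, E@1) gives peak 15: h1:15  h2:15  h3:5  h4:4  h5:0  h6:0  h7:0.
Shift C→3, D→3, E→5.
Schedule A@1, B@1, C@3, D@3, E@5: h1:7  h2:7  h3:7  h4:7  h5:5  h6:5  h7:1 — peak 7.

7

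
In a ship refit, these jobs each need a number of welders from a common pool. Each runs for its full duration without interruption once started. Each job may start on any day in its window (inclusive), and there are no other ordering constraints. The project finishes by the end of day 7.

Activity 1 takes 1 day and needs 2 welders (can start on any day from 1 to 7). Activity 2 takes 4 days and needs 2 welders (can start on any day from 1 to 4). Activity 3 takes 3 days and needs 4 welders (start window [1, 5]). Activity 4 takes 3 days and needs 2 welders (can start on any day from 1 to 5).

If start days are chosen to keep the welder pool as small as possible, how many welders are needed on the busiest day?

Early-start (Activity 1@1, Activity 2@1, Activity 3@1, Activity 4@1) gives peak 10: d1:10  d2:8  d3:8  d4:2  d5:0  d6:0  d7:0.
Shift Activity 3→5, Activity 4→2.
Schedule Activity 1@1, Activity 2@1, Activity 3@5, Activity 4@2: d1:4  d2:4  d3:4  d4:4  d5:4  d6:4  d7:4 — peak 4.
Total welder-days = 28 over 7 days ⇒ peak ≥ ⌈28/7⌉ = 4, so 4 is optimal.

4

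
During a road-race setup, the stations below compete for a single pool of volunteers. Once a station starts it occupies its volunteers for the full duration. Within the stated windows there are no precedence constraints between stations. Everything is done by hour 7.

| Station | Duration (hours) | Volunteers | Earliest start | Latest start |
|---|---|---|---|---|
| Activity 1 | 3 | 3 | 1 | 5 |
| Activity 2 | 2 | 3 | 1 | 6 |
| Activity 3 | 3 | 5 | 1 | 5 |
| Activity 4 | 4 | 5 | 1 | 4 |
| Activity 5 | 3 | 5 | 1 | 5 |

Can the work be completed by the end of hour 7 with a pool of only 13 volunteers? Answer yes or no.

yes

Schedule Activity 1@1, Activity 2@1, Activity 3@1, Activity 4@4, Activity 5@4: h1:11  h2:11  h3:8  h4:10  h5:10  h6:10  h7:5 — peak 11 ≤ 13.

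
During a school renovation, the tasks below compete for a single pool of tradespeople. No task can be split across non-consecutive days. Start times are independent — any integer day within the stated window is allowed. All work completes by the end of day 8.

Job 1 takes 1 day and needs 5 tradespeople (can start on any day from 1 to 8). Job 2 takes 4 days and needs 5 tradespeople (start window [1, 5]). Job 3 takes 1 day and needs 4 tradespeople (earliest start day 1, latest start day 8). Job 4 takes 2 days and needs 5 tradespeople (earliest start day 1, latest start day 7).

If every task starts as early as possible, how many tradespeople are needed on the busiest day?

19

Early-start schedule: Job 1@1, Job 2@1, Job 3@1, Job 4@1.
Load per day: day 1: 19, day 2: 10, day 3: 5, day 4: 5, day 5: 0, day 6: 0, day 7: 0, day 8: 0.
Peak is 19.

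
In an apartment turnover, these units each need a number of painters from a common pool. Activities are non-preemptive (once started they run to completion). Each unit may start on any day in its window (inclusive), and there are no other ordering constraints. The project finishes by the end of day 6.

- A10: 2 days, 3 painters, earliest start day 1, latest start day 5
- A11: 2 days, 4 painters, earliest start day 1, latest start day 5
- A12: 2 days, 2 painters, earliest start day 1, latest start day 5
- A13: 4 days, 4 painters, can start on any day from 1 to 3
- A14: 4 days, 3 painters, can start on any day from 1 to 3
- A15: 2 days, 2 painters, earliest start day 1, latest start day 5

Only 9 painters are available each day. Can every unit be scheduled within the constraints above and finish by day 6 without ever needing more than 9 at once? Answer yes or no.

Schedule A10@1, A11@1, A12@1, A13@3, A14@3, A15@3: d1:9  d2:9  d3:9  d4:9  d5:7  d6:7 — peak 9 ≤ 9.

yes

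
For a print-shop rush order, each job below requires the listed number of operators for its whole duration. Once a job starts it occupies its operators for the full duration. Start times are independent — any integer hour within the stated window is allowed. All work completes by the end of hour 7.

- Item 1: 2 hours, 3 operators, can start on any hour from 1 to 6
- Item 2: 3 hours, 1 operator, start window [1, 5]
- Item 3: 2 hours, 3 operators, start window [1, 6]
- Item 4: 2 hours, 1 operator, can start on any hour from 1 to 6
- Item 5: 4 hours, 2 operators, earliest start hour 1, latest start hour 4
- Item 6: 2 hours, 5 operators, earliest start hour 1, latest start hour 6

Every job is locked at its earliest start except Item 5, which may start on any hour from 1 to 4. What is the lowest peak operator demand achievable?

13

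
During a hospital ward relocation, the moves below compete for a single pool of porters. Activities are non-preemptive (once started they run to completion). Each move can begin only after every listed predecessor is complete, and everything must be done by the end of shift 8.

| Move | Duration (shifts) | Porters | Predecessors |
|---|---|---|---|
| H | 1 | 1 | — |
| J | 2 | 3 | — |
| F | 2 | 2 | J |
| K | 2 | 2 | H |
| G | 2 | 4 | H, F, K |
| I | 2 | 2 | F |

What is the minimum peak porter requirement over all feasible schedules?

4

Early-start (H@1, J@1, F@3, K@2, G@5, I@5) gives peak 6: s1:4  s2:5  s3:4  s4:2  s5:6  s6:6  s7:0  s8:0.
Shift K→3, I→7.
Schedule H@1, J@1, F@3, K@3, G@5, I@7: s1:4  s2:3  s3:4  s4:4  s5:4  s6:4  s7:2  s8:2 — peak 4.
Total porter-shifts = 27 over 8 shifts ⇒ peak ≥ ⌈27/8⌉ = 4, so 4 is optimal.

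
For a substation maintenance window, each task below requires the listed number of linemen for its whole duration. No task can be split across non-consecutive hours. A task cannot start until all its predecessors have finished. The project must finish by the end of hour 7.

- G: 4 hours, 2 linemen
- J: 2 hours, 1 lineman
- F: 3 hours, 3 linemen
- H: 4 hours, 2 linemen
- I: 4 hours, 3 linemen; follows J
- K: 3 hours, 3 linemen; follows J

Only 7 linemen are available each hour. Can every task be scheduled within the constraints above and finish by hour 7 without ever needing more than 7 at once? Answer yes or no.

The minimum achievable peak is 8; 7 < 8, so no feasible schedule stays within the cap.

no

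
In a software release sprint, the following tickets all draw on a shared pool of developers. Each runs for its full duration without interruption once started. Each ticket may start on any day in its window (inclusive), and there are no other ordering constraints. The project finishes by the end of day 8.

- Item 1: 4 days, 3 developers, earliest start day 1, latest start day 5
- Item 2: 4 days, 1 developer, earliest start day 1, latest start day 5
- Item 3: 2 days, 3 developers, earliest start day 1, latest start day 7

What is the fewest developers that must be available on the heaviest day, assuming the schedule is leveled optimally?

4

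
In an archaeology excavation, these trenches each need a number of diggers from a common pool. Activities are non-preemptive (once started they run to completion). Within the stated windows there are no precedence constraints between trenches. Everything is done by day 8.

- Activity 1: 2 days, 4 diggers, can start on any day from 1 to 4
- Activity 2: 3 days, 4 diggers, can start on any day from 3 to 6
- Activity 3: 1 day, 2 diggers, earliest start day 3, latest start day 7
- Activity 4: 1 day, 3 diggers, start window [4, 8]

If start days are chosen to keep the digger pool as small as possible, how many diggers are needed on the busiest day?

4

Early-start (Activity 1@1, Activity 2@3, Activity 3@3, Activity 4@4) gives peak 7: d1:4  d2:4  d3:6  d4:7  d5:4  d6:0  d7:0  d8:0.
Shift Activity 3→6, Activity 4→7.
Schedule Activity 1@1, Activity 2@3, Activity 3@6, Activity 4@7: d1:4  d2:4  d3:4  d4:4  d5:4  d6:2  d7:3  d8:0 — peak 4.
Total digger-days = 25 over 8 days ⇒ peak ≥ ⌈25/8⌉ = 4, so 4 is optimal.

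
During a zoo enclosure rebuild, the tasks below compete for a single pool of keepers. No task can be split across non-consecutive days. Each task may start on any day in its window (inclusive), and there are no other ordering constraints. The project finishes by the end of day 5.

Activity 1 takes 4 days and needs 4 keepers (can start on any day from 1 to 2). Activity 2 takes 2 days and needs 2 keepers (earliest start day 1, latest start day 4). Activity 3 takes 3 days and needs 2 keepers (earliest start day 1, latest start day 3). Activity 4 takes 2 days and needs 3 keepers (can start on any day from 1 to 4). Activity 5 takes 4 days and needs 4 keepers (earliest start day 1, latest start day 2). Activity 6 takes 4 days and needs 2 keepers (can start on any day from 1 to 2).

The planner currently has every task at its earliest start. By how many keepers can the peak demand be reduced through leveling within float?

3

Early-start peak: d1:17  d2:17  d3:12  d4:10  d5:0 ⇒ 17.
Leveled (Activity 1@1, Activity 2@1, Activity 3@1, Activity 4@4, Activity 5@1, Activity 6@1): d1:14  d2:14  d3:12  d4:13  d5:3 ⇒ 14.
Reduction 17 − 14 = 3.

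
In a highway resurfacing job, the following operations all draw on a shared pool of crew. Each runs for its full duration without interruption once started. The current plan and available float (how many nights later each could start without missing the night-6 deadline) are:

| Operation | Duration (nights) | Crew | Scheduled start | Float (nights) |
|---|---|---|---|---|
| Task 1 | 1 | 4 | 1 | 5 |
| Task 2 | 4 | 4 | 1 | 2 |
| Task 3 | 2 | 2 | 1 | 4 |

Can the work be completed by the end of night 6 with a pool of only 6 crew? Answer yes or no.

Schedule Task 1@1, Task 2@2, Task 3@1: n1:6  n2:6  n3:4  n4:4  n5:4  n6:0 — peak 6 ≤ 6.

yes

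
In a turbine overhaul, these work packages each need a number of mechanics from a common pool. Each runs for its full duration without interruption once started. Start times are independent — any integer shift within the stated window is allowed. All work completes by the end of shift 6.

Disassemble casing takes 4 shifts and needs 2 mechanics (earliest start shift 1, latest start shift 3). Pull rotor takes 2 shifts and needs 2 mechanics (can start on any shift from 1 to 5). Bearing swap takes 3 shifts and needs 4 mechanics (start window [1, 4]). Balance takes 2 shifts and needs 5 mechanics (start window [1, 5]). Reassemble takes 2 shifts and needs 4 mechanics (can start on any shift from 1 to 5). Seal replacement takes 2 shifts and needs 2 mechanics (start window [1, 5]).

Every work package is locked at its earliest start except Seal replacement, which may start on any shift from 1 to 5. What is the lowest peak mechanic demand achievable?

17

Seal replacement@1: s1:19  s2:19  s3:6  s4:2  s5:0  s6:0 → peak 19
Seal replacement@2: s1:17  s2:19  s3:8  s4:2  s5:0  s6:0 → peak 19
Seal replacement@3: s1:17  s2:17  s3:8  s4:4  s5:0  s6:0 → peak 17
Seal replacement@4: s1:17  s2:17  s3:6  s4:4  s5:2  s6:0 → peak 17
Seal replacement@5: s1:17  s2:17  s3:6  s4:2  s5:2  s6:2 → peak 17
Best is Seal replacement@3, peak 17.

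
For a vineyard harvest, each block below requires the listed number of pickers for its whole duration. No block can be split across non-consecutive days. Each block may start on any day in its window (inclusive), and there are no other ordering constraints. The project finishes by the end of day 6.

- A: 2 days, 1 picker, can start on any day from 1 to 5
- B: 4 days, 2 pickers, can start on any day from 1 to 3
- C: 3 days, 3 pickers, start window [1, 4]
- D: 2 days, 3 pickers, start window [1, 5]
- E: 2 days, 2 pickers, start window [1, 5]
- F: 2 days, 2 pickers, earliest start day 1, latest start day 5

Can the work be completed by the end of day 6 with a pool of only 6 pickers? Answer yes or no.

Schedule A@3, B@1, C@3, D@5, E@1, F@1: d1:6  d2:6  d3:6  d4:6  d5:6  d6:3 — peak 6 ≤ 6.

yes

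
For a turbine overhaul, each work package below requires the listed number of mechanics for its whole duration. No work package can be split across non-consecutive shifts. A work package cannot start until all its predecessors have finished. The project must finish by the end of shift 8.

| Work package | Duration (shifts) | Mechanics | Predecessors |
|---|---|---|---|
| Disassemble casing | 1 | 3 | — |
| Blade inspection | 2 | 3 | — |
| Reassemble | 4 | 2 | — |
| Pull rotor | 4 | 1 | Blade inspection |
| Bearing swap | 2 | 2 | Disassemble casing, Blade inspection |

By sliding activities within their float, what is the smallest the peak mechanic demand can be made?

Early-start (Disassemble casing@1, Blade inspection@1, Reassemble@1, Pull rotor@3, Bearing swap@3) gives peak 8: s1:8  s2:5  s3:5  s4:5  s5:1  s6:1  s7:0  s8:0.
Shift Disassemble casing→3, Reassemble→4, Bearing swap→7.
Schedule Disassemble casing@3, Blade inspection@1, Reassemble@4, Pull rotor@3, Bearing swap@7: s1:3  s2:3  s3:4  s4:3  s5:3  s6:3  s7:4  s8:2 — peak 4.
Total mechanic-shifts = 25 over 8 shifts ⇒ peak ≥ ⌈25/8⌉ = 4, so 4 is optimal.

4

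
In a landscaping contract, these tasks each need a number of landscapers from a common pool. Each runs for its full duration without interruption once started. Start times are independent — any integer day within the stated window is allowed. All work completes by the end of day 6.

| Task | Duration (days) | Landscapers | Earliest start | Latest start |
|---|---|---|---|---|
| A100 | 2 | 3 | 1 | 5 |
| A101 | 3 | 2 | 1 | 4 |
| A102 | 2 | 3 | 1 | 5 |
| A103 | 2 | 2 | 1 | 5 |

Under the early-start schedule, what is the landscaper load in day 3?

At early start, day 3 has: A101.
Demand: 2 = 2.

2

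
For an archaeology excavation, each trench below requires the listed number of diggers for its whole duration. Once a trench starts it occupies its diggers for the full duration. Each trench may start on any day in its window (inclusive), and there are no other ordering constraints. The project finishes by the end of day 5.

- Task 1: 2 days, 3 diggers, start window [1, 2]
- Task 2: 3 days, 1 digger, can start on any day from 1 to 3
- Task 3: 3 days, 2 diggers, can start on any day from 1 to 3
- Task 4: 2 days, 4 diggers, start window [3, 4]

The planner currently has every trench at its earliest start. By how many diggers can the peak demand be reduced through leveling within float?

Early-start peak: d1:6  d2:6  d3:7  d4:4  d5:0 ⇒ 7.
Leveled (Task 1@1, Task 2@3, Task 3@1, Task 4@4): d1:5  d2:5  d3:3  d4:5  d5:5 ⇒ 5.
Reduction 7 − 5 = 2.

2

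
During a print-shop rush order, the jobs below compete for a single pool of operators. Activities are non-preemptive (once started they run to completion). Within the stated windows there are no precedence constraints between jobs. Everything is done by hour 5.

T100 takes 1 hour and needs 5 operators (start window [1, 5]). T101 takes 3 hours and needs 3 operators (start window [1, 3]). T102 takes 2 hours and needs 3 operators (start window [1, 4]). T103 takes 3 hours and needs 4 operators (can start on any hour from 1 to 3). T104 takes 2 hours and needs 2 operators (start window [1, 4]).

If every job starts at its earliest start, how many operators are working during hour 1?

17

At early start, hour 1 has: T100, T101, T102, T103, T104.
Demand: 5 + 3 + 3 + 4 + 2 = 17.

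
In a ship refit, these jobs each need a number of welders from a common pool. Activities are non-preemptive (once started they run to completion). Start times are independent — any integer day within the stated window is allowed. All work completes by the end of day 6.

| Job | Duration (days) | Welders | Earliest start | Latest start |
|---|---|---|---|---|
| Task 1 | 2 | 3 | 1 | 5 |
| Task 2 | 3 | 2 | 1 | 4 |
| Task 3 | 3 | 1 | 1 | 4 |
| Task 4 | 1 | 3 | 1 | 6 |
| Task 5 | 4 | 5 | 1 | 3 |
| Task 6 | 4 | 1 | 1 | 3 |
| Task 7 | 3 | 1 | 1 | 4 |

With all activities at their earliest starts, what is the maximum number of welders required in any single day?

Early-start schedule: Task 1@1, Task 2@1, Task 3@1, Task 4@1, Task 5@1, Task 6@1, Task 7@1.
Load per day: day 1: 16, day 2: 13, day 3: 10, day 4: 6, day 5: 0, day 6: 0.
Peak is 16.

16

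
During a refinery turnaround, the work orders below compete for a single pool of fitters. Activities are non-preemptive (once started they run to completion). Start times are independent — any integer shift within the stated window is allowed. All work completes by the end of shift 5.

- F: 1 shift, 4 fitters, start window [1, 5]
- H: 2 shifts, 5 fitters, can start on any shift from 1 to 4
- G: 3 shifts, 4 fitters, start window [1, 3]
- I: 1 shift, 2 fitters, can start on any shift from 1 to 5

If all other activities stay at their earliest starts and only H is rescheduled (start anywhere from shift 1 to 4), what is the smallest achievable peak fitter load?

H@1: s1:15  s2:9  s3:4  s4:0  s5:0 → peak 15
H@2: s1:10  s2:9  s3:9  s4:0  s5:0 → peak 10
H@3: s1:10  s2:4  s3:9  s4:5  s5:0 → peak 10
H@4: s1:10  s2:4  s3:4  s4:5  s5:5 → peak 10
Best is H@2, peak 10.

10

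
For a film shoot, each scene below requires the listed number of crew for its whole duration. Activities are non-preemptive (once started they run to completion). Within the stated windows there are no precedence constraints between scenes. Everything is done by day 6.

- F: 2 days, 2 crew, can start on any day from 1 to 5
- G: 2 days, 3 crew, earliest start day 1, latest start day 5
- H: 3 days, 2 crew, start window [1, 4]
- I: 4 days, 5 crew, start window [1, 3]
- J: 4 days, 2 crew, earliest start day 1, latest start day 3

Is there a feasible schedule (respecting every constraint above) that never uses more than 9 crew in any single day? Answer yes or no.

yes

Schedule F@1, G@1, H@1, I@3, J@1: d1:9  d2:9  d3:9  d4:7  d5:5  d6:5 — peak 9 ≤ 9.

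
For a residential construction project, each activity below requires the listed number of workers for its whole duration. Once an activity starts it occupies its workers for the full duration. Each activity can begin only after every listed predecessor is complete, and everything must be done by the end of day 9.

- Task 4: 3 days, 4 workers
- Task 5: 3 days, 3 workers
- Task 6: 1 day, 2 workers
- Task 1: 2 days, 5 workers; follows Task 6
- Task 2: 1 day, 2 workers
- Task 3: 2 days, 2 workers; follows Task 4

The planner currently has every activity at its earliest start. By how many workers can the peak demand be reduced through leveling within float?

Early-start peak: d1:11  d2:12  d3:12  d4:2  d5:2  d6:0  d7:0  d8:0  d9:0 ⇒ 12.
Leveled (Task 4@1, Task 5@4, Task 6@4, Task 1@7, Task 2@9, Task 3@5): d1:4  d2:4  d3:4  d4:5  d5:5  d6:5  d7:5  d8:5  d9:2 ⇒ 5.
Reduction 12 − 5 = 7.

7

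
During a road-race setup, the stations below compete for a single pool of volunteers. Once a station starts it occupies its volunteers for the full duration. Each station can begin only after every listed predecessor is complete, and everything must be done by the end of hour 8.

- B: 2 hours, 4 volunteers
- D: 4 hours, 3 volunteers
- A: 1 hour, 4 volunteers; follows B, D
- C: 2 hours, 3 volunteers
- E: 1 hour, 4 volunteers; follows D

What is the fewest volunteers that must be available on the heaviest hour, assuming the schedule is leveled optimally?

6

Early-start (B@1, D@1, A@5, C@1, E@5) gives peak 10: h1:10  h2:10  h3:3  h4:3  h5:8  h6:0  h7:0  h8:0.
Shift D→3, A→7, C→3, E→8.
Schedule B@1, D@3, A@7, C@3, E@8: h1:4  h2:4  h3:6  h4:6  h5:3  h6:3  h7:4  h8:4 — peak 6.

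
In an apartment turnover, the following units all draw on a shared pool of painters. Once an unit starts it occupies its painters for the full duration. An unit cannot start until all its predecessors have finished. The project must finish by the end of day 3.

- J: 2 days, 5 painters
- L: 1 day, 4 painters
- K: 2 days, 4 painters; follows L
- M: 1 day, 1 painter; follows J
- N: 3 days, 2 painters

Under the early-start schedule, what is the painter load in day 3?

At early start, day 3 has: K, M, N.
Demand: 4 + 1 + 2 = 7.

7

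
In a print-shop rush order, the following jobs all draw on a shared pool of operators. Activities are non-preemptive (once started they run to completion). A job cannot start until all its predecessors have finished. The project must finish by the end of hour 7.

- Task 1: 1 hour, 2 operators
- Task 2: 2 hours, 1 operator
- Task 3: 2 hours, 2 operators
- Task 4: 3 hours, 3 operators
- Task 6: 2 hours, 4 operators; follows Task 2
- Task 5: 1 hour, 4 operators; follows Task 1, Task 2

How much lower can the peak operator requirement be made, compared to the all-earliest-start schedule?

Early-start peak: h1:8  h2:6  h3:11  h4:4  h5:0  h6:0  h7:0 ⇒ 11.
Leveled (Task 1@1, Task 2@1, Task 3@3, Task 4@2, Task 6@5, Task 5@7): h1:3  h2:4  h3:5  h4:5  h5:4  h6:4  h7:4 ⇒ 5.
Reduction 11 − 5 = 6.

6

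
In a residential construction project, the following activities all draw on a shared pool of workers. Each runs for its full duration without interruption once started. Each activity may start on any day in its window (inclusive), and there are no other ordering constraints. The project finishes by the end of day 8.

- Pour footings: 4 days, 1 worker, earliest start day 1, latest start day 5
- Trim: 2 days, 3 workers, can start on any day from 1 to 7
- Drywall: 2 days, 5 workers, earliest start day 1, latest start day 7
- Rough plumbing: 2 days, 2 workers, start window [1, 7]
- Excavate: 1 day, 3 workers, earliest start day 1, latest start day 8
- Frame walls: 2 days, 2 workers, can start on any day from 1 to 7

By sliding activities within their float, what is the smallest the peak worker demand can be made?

5

Early-start (Pour footings@1, Trim@1, Drywall@1, Rough plumbing@1, Excavate@1, Frame walls@1) gives peak 16: d1:16  d2:13  d3:1  d4:1  d5:0  d6:0  d7:0  d8:0.
Shift Drywall→5, Rough plumbing→3, Excavate→7, Frame walls→3.
Schedule Pour footings@1, Trim@1, Drywall@5, Rough plumbing@3, Excavate@7, Frame walls@3: d1:4  d2:4  d3:5  d4:5  d5:5  d6:5  d7:3  d8:0 — peak 5.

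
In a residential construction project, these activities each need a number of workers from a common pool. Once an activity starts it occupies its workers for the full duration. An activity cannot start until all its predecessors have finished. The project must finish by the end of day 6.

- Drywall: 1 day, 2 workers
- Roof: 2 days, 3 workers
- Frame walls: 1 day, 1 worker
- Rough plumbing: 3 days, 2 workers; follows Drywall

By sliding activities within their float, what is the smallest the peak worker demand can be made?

3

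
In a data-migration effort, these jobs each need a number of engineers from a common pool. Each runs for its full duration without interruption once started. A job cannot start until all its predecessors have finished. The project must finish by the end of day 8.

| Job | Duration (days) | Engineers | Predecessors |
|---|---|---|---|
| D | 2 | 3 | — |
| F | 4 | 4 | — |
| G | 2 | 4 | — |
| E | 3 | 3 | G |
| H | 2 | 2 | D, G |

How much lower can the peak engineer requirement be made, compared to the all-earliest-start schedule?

4

Early-start peak: d1:11  d2:11  d3:9  d4:9  d5:3  d6:0  d7:0  d8:0 ⇒ 11.
Leveled (D@1, F@3, G@1, E@3, H@6): d1:7  d2:7  d3:7  d4:7  d5:7  d6:6  d7:2  d8:0 ⇒ 7.
Reduction 11 − 7 = 4.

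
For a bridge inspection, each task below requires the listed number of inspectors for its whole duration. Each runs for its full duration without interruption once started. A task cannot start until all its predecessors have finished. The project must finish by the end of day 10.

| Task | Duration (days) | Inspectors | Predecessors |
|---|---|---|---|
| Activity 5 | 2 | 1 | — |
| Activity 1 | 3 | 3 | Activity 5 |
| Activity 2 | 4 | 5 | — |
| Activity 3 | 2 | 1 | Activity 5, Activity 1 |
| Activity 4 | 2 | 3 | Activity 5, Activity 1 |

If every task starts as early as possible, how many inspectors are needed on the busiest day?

8

Early-start schedule: Activity 5@1, Activity 1@3, Activity 2@1, Activity 3@6, Activity 4@6.
Load per day: day 1: 6, day 2: 6, day 3: 8, day 4: 8, day 5: 3, day 6: 4, day 7: 4, day 8: 0, day 9: 0, day 10: 0.
Peak is 8.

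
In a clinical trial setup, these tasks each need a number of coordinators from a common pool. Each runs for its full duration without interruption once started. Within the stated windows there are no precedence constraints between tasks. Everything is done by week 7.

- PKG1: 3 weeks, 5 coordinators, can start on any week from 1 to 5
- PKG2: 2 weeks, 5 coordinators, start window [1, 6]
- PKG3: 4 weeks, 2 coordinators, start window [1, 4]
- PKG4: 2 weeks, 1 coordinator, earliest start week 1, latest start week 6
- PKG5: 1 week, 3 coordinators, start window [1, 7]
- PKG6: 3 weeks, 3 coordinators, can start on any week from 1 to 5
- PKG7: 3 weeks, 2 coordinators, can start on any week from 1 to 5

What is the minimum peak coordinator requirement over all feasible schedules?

Early-start (PKG1@1, PKG2@1, PKG3@1, PKG4@1, PKG5@1, PKG6@1, PKG7@1) gives peak 21: w1:21  w2:18  w3:12  w4:2  w5:0  w6:0  w7:0.
Shift PKG2→4, PKG4→4, PKG5→6, PKG6→5.
Schedule PKG1@1, PKG2@4, PKG3@1, PKG4@4, PKG5@6, PKG6@5, PKG7@1: w1:9  w2:9  w3:9  w4:8  w5:9  w6:6  w7:3 — peak 9.

9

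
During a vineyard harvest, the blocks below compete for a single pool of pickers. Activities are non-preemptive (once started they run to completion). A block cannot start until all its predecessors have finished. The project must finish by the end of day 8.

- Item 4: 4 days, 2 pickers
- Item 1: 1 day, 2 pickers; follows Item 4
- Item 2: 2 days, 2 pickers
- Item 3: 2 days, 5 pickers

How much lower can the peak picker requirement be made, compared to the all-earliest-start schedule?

Early-start peak: d1:9  d2:9  d3:2  d4:2  d5:2  d6:0  d7:0  d8:0 ⇒ 9.
Leveled (Item 4@1, Item 1@5, Item 2@1, Item 3@6): d1:4  d2:4  d3:2  d4:2  d5:2  d6:5  d7:5  d8:0 ⇒ 5.
Reduction 9 − 5 = 4.

4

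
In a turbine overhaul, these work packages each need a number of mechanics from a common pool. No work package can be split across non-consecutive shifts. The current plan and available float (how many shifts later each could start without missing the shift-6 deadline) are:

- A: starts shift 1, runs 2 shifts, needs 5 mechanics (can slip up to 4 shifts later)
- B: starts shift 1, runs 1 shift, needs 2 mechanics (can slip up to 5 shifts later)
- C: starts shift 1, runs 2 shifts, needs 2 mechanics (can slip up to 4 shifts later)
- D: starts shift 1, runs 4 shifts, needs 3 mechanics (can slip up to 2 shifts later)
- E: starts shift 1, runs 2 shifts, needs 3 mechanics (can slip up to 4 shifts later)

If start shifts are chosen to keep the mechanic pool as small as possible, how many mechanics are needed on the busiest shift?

Early-start (A@1, B@1, C@1, D@1, E@1) gives peak 15: s1:15  s2:13  s3:3  s4:3  s5:0  s6:0.
Shift C→2, D→3, E→4.
Schedule A@1, B@1, C@2, D@3, E@4: s1:7  s2:7  s3:5  s4:6  s5:6  s6:3 — peak 7.

7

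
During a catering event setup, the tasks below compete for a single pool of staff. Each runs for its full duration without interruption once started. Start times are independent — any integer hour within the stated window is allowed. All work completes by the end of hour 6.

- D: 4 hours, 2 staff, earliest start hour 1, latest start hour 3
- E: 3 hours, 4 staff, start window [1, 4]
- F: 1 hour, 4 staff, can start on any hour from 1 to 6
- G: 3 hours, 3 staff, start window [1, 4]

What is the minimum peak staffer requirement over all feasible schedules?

7

Early-start (D@1, E@1, F@1, G@1) gives peak 13: h1:13  h2:9  h3:9  h4:2  h5:0  h6:0.
Shift F→5, G→4.
Schedule D@1, E@1, F@5, G@4: h1:6  h2:6  h3:6  h4:5  h5:7  h6:3 — peak 7.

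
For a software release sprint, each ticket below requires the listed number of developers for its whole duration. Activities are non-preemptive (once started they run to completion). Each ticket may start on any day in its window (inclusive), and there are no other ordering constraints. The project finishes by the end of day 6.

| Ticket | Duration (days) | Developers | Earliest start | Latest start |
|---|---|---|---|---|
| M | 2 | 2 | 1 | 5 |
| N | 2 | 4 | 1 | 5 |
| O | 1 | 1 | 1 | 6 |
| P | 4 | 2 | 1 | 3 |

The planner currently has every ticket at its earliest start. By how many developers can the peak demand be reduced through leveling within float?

5

Early-start peak: d1:9  d2:8  d3:2  d4:2  d5:0  d6:0 ⇒ 9.
Leveled (M@1, N@5, O@3, P@1): d1:4  d2:4  d3:3  d4:2  d5:4  d6:4 ⇒ 4.
Reduction 9 − 4 = 5.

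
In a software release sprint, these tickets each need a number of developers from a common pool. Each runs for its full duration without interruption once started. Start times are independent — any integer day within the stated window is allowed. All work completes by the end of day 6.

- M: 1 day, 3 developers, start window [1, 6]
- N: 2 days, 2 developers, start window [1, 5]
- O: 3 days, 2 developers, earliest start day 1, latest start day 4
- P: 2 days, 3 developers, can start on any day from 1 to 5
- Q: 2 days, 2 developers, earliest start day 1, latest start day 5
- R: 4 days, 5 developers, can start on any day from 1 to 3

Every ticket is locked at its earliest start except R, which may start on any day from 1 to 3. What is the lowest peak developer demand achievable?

R@1: d1:17  d2:14  d3:7  d4:5  d5:0  d6:0 → peak 17
R@2: d1:12  d2:14  d3:7  d4:5  d5:5  d6:0 → peak 14
R@3: d1:12  d2:9  d3:7  d4:5  d5:5  d6:5 → peak 12
Best is R@3, peak 12.

12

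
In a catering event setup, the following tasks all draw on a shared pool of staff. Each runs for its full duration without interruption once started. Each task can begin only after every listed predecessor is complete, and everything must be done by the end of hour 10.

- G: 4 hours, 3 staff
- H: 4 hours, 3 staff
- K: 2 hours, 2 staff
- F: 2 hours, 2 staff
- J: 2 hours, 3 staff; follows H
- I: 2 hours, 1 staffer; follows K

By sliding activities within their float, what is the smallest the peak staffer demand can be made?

Early-start (G@1, H@1, K@1, F@1, J@5, I@3) gives peak 10: h1:10  h2:10  h3:7  h4:7  h5:3  h6:3  h7:0  h8:0  h9:0  h10:0.
Shift H→5, F→3, J→9, I→5.
Schedule G@1, H@5, K@1, F@3, J@9, I@5: h1:5  h2:5  h3:5  h4:5  h5:4  h6:4  h7:3  h8:3  h9:3  h10:3 — peak 5.

5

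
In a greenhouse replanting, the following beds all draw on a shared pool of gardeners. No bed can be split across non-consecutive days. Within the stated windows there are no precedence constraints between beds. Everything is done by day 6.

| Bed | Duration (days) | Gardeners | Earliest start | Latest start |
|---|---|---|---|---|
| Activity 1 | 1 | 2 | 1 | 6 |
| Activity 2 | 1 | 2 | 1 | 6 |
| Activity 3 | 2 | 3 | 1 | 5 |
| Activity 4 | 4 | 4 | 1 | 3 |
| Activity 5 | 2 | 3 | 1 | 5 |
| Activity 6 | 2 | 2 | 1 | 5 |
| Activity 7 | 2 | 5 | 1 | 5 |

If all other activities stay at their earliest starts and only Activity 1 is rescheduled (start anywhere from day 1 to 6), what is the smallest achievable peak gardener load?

Activity 1@1: d1:21  d2:17  d3:4  d4:4  d5:0  d6:0 → peak 21
Activity 1@2: d1:19  d2:19  d3:4  d4:4  d5:0  d6:0 → peak 19
Activity 1@3: d1:19  d2:17  d3:6  d4:4  d5:0  d6:0 → peak 19
Activity 1@4: d1:19  d2:17  d3:4  d4:6  d5:0  d6:0 → peak 19
Activity 1@5: d1:19  d2:17  d3:4  d4:4  d5:2  d6:0 → peak 19
Activity 1@6: d1:19  d2:17  d3:4  d4:4  d5:0  d6:2 → peak 19
Best is Activity 1@2, peak 19.

19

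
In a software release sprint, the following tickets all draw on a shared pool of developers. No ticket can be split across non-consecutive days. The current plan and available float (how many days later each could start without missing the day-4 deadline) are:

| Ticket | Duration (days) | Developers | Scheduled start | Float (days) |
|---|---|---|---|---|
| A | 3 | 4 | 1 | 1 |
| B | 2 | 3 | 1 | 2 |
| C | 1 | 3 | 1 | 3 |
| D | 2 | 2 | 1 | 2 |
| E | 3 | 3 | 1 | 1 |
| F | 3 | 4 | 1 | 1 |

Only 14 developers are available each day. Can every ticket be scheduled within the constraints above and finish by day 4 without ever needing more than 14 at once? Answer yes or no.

yes

Schedule A@1, B@1, C@1, D@3, E@1, F@2: d1:13  d2:14  d3:13  d4:6 — peak 14 ≤ 14.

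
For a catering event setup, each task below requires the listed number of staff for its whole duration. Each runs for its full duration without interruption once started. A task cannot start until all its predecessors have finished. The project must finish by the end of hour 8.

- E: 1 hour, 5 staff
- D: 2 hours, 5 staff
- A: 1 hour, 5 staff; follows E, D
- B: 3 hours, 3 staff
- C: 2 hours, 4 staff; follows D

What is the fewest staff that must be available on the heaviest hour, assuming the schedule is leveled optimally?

Early-start (E@1, D@1, A@3, B@1, C@3) gives peak 13: h1:13  h2:8  h3:12  h4:4  h5:0  h6:0  h7:0  h8:0.
Shift D→2, A→4, B→5, C→5.
Schedule E@1, D@2, A@4, B@5, C@5: h1:5  h2:5  h3:5  h4:5  h5:7  h6:7  h7:3  h8:0 — peak 7.

7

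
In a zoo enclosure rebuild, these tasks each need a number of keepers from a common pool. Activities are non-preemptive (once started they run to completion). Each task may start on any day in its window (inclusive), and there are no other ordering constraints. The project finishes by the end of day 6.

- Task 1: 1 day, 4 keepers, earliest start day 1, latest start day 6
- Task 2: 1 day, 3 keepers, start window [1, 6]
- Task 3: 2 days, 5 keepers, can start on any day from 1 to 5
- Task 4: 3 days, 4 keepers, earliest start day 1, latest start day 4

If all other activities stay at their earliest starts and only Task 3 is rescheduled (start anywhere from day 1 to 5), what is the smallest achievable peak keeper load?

11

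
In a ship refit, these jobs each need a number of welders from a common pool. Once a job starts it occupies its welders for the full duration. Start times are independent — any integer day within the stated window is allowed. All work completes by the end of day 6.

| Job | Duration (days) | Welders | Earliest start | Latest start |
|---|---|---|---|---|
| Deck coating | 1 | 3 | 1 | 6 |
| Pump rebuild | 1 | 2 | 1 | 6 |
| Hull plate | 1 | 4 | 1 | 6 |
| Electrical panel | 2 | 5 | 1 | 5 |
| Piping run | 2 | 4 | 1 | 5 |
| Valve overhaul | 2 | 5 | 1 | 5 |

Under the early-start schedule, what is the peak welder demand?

23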